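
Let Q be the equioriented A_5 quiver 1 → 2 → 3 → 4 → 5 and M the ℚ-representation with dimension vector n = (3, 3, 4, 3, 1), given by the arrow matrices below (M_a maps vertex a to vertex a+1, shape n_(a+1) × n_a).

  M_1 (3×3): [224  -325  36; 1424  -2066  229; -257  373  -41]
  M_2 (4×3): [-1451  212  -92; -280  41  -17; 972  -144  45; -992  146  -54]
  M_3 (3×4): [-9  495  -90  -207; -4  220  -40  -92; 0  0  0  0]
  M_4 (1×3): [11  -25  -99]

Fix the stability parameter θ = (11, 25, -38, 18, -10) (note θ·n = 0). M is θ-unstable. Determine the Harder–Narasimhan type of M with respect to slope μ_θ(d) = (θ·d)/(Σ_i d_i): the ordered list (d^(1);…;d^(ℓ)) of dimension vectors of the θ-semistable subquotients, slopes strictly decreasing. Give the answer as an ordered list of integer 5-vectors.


Barcode: M ≅ I[1,3]^2, I[1,5], I[3,3], I[4,4]^2. HN layers by μ_θ (4 steps, strictly decreasing):
  μ^(1)=18; μ^(2)=4; μ^(3)=-2/3; μ^(4)=-38

((0, 0, 0, 2, 0); (0, 0, 0, 1, 1); (3, 3, 3, 0, 0); (0, 0, 1, 0, 0))


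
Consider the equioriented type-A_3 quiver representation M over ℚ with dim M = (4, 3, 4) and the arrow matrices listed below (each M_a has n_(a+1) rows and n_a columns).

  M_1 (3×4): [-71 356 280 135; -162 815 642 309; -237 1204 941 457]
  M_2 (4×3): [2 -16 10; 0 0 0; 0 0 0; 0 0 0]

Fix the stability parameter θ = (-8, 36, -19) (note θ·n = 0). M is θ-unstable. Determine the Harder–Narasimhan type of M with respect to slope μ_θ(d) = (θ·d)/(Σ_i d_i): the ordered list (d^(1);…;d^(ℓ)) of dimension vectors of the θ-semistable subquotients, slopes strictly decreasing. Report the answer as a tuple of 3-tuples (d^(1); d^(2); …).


Barcode: M ≅ I[1,1], I[1,2]^2, I[1,3], I[3,3]^3. HN layers by μ_θ (4 steps, strictly decreasing):
  μ^(1)=36; μ^(2)=17/2; μ^(3)=-8; μ^(4)=-19

((0, 2, 0); (0, 1, 1); (4, 0, 0); (0, 0, 3))


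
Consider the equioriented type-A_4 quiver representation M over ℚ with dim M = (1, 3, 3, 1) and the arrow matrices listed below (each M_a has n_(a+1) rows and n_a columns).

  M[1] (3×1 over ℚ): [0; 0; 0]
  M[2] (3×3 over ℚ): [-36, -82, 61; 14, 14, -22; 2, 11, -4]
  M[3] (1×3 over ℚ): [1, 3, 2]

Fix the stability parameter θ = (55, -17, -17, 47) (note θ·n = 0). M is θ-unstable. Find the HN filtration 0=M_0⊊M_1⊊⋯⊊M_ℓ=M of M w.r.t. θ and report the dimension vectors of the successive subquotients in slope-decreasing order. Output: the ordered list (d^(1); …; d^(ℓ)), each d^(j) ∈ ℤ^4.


Via rank(M_{q-1}∘⋯∘M_p): M ≅ I[1,1], I[2,3]^2, I[2,4].
μ_θ-semistable layers: μ^(1)=55; μ^(2)=47; μ^(3)=-17

((1, 0, 0, 0); (0, 0, 0, 1); (0, 3, 3, 0))


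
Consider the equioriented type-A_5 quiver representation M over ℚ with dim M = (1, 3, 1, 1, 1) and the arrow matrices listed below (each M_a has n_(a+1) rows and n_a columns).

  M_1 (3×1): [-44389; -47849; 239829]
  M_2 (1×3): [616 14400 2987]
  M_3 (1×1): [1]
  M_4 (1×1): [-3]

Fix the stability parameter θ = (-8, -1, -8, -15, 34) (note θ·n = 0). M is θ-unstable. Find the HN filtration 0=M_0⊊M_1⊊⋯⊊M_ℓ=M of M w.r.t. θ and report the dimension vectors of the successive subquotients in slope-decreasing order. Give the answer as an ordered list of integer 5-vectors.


Via rank(M_{q-1}∘⋯∘M_p): M ≅ I[1,5], I[2,2]^2.
μ_θ-semistable layers: μ^(1)=34; μ^(2)=-1; μ^(3)=-8

((0, 0, 0, 0, 1); (0, 2, 0, 0, 0); (1, 1, 1, 1, 0))


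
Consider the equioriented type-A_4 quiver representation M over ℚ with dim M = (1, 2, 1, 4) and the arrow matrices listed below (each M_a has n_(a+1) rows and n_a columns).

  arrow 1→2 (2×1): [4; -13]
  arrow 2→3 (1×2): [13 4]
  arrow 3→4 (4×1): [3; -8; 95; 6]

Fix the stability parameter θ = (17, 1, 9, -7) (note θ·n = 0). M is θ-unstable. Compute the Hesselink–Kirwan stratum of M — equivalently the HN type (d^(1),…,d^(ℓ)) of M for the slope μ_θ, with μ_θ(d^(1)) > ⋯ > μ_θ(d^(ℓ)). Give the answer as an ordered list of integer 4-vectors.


Interval decomposition of M: I[1,2], I[2,4], I[4,4]^3.
HN type (ℓ=3): μ^(1)=9; μ^(2)=1; μ^(3)=-7

((1, 1, 0, 0); (0, 1, 1, 1); (0, 0, 0, 3))


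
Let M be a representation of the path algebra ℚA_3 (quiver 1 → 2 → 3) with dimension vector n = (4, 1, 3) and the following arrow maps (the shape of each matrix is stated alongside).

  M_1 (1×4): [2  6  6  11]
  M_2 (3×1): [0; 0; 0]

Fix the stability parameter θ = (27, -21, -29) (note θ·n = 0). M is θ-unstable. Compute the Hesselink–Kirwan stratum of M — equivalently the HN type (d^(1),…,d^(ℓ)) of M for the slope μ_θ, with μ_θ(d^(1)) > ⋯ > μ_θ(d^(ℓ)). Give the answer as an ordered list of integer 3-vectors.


Interval decomposition of M: I[1,1]^3, I[1,2], I[3,3]^3.
HN type (ℓ=3): μ^(1)=27; μ^(2)=3; μ^(3)=-29

((3, 0, 0); (1, 1, 0); (0, 0, 3))


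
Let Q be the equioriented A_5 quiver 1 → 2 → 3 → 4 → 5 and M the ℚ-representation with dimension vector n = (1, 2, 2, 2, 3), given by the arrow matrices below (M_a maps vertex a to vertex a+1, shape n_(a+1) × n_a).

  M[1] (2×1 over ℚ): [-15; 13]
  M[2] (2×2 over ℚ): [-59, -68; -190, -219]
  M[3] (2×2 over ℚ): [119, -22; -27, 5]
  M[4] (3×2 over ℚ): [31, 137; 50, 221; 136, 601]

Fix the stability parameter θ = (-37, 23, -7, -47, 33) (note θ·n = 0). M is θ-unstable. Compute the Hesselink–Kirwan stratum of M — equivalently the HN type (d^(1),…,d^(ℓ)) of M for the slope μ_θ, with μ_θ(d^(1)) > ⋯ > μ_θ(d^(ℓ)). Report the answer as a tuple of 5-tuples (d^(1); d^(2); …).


Interval decomposition of M: I[1,5], I[2,5], I[5,5].
HN type (ℓ=3): μ^(1)=33; μ^(2)=-31/3; μ^(3)=-37

((0, 0, 0, 0, 3); (0, 2, 2, 2, 0); (1, 0, 0, 0, 0))


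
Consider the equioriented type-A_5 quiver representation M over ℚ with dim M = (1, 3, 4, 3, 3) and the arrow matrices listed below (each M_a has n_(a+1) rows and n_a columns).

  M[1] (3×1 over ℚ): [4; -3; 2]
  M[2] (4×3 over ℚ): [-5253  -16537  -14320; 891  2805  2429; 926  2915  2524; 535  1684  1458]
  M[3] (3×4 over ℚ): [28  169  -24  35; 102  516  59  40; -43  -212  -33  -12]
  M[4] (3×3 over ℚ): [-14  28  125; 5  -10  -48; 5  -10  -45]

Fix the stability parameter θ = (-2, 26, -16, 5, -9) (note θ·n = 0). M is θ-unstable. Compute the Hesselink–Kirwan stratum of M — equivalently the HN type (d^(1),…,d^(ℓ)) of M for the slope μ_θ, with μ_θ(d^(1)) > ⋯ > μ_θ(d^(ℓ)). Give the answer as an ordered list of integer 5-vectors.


Interval decomposition of M: I[1,5], I[2,4], I[2,5], I[3,3], I[5,5].
HN type (ℓ=5): μ^(1)=5; μ^(2)=3/2; μ^(3)=-2; μ^(4)=-9; μ^(5)=-16

((0, 1, 1, 1, 0); (0, 2, 2, 2, 2); (1, 0, 0, 0, 0); (0, 0, 0, 0, 1); (0, 0, 1, 0, 0))


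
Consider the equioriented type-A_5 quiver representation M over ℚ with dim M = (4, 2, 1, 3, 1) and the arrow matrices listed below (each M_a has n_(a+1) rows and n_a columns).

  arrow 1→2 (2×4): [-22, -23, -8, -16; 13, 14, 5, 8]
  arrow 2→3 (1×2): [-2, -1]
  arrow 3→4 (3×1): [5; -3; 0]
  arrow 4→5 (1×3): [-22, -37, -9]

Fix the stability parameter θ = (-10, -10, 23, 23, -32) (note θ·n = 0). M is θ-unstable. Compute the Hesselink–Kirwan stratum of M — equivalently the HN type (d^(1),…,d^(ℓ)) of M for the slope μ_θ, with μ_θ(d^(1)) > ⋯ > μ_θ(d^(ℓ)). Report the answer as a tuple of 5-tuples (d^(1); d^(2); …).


Barcode: M ≅ I[1,1]^2, I[1,2], I[1,5], I[4,4]^2. HN layers by μ_θ (3 steps, strictly decreasing):
  μ^(1)=23; μ^(2)=14/3; μ^(3)=-10

((0, 0, 0, 2, 0); (0, 0, 1, 1, 1); (4, 2, 0, 0, 0))


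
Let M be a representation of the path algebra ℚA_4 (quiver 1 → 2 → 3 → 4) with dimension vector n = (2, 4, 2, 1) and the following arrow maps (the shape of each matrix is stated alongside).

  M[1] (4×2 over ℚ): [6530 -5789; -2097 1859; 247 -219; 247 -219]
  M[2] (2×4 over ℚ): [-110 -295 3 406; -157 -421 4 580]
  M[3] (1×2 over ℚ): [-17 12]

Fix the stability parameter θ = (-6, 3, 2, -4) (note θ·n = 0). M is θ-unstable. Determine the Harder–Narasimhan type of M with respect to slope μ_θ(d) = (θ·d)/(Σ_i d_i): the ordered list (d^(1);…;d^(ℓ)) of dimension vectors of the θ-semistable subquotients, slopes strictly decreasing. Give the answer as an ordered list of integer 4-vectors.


Interval decomposition of M: I[1,3], I[1,4], I[2,2]^2.
HN type (ℓ=4): μ^(1)=3; μ^(2)=5/2; μ^(3)=1/3; μ^(4)=-6

((0, 2, 0, 0); (0, 1, 1, 0); (0, 1, 1, 1); (2, 0, 0, 0))


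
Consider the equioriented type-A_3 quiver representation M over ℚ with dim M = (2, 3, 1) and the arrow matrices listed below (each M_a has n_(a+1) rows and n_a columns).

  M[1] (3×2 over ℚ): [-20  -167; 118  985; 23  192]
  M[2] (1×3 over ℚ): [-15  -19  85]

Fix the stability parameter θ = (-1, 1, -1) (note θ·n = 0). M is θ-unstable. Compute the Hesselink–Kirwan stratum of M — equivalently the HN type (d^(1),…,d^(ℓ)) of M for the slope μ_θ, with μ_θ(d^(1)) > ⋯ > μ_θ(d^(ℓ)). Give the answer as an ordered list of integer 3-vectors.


Barcode: M ≅ I[1,2], I[1,3], I[2,2]. HN layers by μ_θ (3 steps, strictly decreasing):
  μ^(1)=1; μ^(2)=0; μ^(3)=-1

((0, 2, 0); (0, 1, 1); (2, 0, 0))


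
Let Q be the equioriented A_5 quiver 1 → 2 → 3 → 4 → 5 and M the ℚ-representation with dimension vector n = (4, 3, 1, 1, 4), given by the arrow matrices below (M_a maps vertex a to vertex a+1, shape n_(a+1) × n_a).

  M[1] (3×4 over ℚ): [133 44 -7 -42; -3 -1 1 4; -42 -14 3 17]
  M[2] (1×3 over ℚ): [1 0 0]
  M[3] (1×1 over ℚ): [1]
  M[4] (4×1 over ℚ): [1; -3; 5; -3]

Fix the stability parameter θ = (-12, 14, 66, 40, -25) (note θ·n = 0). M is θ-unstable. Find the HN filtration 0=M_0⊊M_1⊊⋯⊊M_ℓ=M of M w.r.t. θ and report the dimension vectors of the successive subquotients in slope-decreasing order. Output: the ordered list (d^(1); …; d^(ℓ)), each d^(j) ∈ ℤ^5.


Interval decomposition of M: I[1,1], I[1,2]^2, I[1,5], I[5,5]^3.
HN type (ℓ=4): μ^(1)=27; μ^(2)=14; μ^(3)=-12; μ^(4)=-25

((0, 0, 1, 1, 1); (0, 3, 0, 0, 0); (4, 0, 0, 0, 0); (0, 0, 0, 0, 3))


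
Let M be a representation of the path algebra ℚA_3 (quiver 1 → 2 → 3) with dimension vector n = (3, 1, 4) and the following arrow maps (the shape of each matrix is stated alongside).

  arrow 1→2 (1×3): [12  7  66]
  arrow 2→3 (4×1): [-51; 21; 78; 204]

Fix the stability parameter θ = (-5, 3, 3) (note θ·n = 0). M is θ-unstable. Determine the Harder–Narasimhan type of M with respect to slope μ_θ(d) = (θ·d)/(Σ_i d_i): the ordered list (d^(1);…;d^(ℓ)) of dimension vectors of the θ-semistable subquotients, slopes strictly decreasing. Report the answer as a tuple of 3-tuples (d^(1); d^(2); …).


Via rank(M_{q-1}∘⋯∘M_p): M ≅ I[1,1]^2, I[1,3], I[3,3]^3.
μ_θ-semistable layers: μ^(1)=3; μ^(2)=-5

((0, 1, 4); (3, 0, 0))


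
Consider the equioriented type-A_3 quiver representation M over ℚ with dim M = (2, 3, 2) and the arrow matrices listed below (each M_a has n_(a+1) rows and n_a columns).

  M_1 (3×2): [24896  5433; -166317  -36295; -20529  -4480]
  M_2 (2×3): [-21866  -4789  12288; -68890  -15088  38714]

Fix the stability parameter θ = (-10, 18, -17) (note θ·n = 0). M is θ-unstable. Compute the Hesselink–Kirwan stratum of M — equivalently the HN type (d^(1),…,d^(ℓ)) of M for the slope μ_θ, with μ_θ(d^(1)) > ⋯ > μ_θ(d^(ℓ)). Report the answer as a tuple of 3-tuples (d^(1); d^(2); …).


Via rank(M_{q-1}∘⋯∘M_p): M ≅ I[1,2], I[1,3], I[2,3].
μ_θ-semistable layers: μ^(1)=18; μ^(2)=1/2; μ^(3)=-10

((0, 1, 0); (0, 2, 2); (2, 0, 0))


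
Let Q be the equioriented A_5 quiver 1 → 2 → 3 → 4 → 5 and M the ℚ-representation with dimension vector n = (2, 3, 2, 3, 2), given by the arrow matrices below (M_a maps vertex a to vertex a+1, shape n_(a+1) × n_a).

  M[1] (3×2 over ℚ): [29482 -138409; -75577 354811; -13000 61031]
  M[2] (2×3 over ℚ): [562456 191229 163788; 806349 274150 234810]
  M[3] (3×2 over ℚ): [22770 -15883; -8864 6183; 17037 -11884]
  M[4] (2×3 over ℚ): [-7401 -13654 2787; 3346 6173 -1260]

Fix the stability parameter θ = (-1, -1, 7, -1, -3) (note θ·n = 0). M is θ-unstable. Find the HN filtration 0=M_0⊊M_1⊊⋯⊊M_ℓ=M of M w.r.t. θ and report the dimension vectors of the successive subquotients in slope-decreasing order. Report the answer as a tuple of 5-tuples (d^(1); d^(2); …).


Interval decomposition of M: I[1,5]^2, I[2,2], I[4,4].
HN type (ℓ=2): μ^(1)=1; μ^(2)=-1

((0, 0, 2, 2, 2); (2, 3, 0, 1, 0))


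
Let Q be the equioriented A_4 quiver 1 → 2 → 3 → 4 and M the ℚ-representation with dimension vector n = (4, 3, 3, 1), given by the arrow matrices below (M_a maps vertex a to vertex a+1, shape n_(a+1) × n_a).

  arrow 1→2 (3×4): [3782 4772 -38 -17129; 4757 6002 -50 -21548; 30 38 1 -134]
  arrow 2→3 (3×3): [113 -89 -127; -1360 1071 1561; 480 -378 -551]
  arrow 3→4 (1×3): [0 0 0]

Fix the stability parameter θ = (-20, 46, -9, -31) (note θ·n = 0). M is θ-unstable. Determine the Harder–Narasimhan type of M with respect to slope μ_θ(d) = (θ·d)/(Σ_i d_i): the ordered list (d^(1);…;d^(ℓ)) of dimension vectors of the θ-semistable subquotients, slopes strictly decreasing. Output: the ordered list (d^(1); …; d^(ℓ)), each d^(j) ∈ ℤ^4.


Barcode: M ≅ I[1,1], I[1,3]^3, I[4,4]. HN layers by μ_θ (3 steps, strictly decreasing):
  μ^(1)=37/2; μ^(2)=-20; μ^(3)=-31

((0, 3, 3, 0); (4, 0, 0, 0); (0, 0, 0, 1))


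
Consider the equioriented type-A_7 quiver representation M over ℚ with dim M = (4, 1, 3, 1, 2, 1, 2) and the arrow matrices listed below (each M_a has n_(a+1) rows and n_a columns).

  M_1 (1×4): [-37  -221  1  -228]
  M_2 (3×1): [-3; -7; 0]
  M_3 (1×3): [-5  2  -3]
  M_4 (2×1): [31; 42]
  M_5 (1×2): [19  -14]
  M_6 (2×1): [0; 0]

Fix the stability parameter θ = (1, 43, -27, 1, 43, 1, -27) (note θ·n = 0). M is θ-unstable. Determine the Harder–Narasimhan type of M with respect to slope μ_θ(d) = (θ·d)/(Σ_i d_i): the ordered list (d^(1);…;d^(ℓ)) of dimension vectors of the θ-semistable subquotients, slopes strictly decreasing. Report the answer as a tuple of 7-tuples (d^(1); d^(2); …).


Interval decomposition of M: I[1,1]^3, I[1,6], I[3,3]^2, I[5,5], I[7,7]^2.
HN type (ℓ=5): μ^(1)=43; μ^(2)=22; μ^(3)=17/3; μ^(4)=1; μ^(5)=-27

((0, 0, 0, 0, 1, 0, 0); (0, 0, 0, 0, 1, 1, 0); (0, 1, 1, 1, 0, 0, 0); (4, 0, 0, 0, 0, 0, 0); (0, 0, 2, 0, 0, 0, 2))


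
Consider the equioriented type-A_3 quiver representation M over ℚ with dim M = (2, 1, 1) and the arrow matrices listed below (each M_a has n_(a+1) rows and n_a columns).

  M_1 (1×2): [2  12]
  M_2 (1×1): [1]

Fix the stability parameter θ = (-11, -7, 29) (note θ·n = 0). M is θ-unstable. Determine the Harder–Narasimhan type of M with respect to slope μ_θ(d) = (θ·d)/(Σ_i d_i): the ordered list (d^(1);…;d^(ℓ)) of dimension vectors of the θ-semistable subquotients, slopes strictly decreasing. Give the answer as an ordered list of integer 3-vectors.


Interval decomposition of M: I[1,1], I[1,3].
HN type (ℓ=3): μ^(1)=29; μ^(2)=-7; μ^(3)=-11

((0, 0, 1); (0, 1, 0); (2, 0, 0))


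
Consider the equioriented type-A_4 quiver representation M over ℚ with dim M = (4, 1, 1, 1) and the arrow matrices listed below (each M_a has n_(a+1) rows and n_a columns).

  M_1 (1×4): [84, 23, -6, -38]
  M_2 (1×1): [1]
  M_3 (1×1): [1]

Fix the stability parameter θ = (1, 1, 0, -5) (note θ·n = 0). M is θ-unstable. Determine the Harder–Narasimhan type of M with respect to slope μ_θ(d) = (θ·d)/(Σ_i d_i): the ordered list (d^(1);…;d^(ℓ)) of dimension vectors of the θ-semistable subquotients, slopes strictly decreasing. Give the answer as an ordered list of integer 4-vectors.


Interval decomposition of M: I[1,1]^3, I[1,4].
HN type (ℓ=2): μ^(1)=1; μ^(2)=-3/4

((3, 0, 0, 0); (1, 1, 1, 1))


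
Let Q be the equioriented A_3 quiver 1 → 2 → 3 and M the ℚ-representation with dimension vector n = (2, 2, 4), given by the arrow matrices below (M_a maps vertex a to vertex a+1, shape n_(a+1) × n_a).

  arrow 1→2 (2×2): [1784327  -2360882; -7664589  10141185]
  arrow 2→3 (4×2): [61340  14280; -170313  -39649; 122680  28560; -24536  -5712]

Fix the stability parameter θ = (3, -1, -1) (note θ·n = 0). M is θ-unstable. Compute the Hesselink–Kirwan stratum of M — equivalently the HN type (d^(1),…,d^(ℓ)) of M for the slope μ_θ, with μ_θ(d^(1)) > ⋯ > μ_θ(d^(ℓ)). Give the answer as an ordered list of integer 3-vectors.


Barcode: M ≅ I[1,3]^2, I[3,3]^2. HN layers by μ_θ (2 steps, strictly decreasing):
  μ^(1)=1/3; μ^(2)=-1

((2, 2, 2); (0, 0, 2))


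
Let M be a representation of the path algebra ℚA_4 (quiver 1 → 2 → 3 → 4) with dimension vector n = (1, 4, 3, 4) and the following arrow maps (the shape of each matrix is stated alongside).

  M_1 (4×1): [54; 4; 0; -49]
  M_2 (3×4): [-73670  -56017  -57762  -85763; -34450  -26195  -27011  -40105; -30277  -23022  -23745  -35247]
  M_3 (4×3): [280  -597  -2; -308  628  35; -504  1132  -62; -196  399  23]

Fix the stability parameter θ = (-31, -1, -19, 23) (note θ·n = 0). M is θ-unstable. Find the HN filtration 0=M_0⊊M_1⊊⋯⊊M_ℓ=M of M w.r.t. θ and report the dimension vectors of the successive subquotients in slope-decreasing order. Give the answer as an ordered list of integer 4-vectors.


Via rank(M_{q-1}∘⋯∘M_p): M ≅ I[1,4], I[2,2], I[2,3], I[2,4], I[4,4]^2.
μ_θ-semistable layers: μ^(1)=23; μ^(2)=-1; μ^(3)=-10; μ^(4)=-31

((0, 0, 0, 4); (0, 1, 0, 0); (0, 3, 3, 0); (1, 0, 0, 0))


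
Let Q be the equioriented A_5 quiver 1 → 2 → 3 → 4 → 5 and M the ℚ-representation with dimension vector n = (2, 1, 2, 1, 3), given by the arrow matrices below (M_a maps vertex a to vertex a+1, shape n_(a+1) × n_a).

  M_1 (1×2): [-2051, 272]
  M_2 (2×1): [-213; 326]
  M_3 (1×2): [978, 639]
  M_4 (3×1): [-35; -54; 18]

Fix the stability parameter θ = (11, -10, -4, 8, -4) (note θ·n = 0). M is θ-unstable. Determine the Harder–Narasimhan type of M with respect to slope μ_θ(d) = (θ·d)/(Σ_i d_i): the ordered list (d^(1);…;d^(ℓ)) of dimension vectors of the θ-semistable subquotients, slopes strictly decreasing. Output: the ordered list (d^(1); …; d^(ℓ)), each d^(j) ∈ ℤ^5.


Barcode: M ≅ I[1,1], I[1,3], I[3,5], I[5,5]^2. HN layers by μ_θ (4 steps, strictly decreasing):
  μ^(1)=11; μ^(2)=2; μ^(3)=-1; μ^(4)=-4

((1, 0, 0, 0, 0); (0, 0, 0, 1, 1); (1, 1, 1, 0, 0); (0, 0, 1, 0, 2))


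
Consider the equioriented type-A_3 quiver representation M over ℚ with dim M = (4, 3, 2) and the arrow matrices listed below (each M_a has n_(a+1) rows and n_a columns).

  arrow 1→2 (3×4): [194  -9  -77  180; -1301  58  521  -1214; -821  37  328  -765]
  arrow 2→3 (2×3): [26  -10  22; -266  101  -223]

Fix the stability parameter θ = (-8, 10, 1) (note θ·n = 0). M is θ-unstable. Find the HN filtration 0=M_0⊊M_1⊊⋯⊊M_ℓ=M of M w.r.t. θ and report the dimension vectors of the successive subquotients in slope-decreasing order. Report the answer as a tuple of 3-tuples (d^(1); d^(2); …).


Barcode: M ≅ I[1,1], I[1,2], I[1,3]^2. HN layers by μ_θ (3 steps, strictly decreasing):
  μ^(1)=10; μ^(2)=11/2; μ^(3)=-8

((0, 1, 0); (0, 2, 2); (4, 0, 0))


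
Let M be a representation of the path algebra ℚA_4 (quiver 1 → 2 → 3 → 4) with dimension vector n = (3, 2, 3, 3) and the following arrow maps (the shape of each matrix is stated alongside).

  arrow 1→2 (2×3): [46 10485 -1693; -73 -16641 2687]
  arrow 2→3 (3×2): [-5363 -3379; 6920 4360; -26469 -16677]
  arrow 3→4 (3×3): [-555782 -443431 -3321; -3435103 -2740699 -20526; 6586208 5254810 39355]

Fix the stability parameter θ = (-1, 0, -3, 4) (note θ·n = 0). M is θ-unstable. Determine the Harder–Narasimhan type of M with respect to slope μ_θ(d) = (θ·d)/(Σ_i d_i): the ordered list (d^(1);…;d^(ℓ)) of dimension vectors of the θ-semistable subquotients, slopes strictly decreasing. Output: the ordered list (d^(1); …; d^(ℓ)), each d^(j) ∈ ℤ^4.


Barcode: M ≅ I[1,1], I[1,2], I[1,4], I[3,4]^2. HN layers by μ_θ (5 steps, strictly decreasing):
  μ^(1)=4; μ^(2)=0; μ^(3)=-1; μ^(4)=-4/3; μ^(5)=-3

((0, 0, 0, 3); (0, 1, 0, 0); (2, 0, 0, 0); (1, 1, 1, 0); (0, 0, 2, 0))


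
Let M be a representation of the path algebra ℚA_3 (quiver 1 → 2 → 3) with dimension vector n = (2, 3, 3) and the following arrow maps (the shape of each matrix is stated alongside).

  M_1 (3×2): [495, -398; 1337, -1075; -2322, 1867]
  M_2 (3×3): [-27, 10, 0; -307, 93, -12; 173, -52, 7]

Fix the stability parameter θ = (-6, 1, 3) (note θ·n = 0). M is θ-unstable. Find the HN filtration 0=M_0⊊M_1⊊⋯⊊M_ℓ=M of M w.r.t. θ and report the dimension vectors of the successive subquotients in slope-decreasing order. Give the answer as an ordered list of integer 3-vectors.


Barcode: M ≅ I[1,3]^2, I[2,3]. HN layers by μ_θ (3 steps, strictly decreasing):
  μ^(1)=3; μ^(2)=1; μ^(3)=-6

((0, 0, 3); (0, 3, 0); (2, 0, 0))


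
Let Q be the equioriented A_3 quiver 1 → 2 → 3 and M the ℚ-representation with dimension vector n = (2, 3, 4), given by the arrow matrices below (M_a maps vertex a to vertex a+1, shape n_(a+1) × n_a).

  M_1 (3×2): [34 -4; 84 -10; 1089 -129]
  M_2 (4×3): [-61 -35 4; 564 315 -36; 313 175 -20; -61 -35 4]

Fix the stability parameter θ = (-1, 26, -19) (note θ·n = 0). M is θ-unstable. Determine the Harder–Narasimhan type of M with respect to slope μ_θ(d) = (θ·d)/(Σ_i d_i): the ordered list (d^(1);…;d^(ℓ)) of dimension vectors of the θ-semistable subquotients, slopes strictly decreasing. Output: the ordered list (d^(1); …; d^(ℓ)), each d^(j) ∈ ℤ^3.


Interval decomposition of M: I[1,3]^2, I[2,2], I[3,3]^2.
HN type (ℓ=4): μ^(1)=26; μ^(2)=7/2; μ^(3)=-1; μ^(4)=-19

((0, 1, 0); (0, 2, 2); (2, 0, 0); (0, 0, 2))


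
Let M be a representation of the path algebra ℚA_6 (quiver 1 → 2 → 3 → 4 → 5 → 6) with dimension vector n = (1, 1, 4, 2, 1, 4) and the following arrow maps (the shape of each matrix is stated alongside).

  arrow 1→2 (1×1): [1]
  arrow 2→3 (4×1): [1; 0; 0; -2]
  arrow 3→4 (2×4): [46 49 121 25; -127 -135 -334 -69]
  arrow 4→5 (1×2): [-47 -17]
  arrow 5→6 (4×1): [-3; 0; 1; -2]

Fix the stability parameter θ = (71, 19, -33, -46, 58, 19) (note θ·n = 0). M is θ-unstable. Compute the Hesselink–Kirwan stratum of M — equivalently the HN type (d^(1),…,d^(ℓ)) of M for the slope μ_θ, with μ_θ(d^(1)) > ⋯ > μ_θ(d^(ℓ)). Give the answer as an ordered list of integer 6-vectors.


Barcode: M ≅ I[1,6], I[3,3]^2, I[3,4], I[6,6]^3. HN layers by μ_θ (5 steps, strictly decreasing):
  μ^(1)=77/2; μ^(2)=19; μ^(3)=11/4; μ^(4)=-33; μ^(5)=-79/2

((0, 0, 0, 0, 1, 1); (0, 0, 0, 0, 0, 3); (1, 1, 1, 1, 0, 0); (0, 0, 2, 0, 0, 0); (0, 0, 1, 1, 0, 0))


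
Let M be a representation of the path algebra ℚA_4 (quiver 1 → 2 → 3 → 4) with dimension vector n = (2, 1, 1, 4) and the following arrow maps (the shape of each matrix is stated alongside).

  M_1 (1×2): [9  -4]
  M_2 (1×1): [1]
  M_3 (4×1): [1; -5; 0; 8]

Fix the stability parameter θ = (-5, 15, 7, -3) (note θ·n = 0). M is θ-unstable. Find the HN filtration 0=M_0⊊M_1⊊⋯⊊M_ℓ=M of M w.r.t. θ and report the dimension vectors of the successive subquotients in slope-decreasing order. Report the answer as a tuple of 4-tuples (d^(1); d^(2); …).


Barcode: M ≅ I[1,1], I[1,4], I[4,4]^3. HN layers by μ_θ (3 steps, strictly decreasing):
  μ^(1)=19/3; μ^(2)=-3; μ^(3)=-5

((0, 1, 1, 1); (0, 0, 0, 3); (2, 0, 0, 0))


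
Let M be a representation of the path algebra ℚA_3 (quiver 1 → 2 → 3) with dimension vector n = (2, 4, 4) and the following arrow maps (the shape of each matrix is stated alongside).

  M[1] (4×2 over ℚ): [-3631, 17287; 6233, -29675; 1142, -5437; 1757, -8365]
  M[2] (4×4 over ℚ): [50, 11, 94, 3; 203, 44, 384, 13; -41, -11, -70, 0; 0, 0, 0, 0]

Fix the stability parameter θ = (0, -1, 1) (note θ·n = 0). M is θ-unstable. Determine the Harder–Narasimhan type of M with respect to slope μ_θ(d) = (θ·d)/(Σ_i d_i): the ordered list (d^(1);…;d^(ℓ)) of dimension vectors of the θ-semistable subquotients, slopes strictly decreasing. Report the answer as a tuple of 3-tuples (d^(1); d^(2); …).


Barcode: M ≅ I[1,2], I[1,3], I[2,2], I[2,3], I[3,3]^2. HN layers by μ_θ (3 steps, strictly decreasing):
  μ^(1)=1; μ^(2)=-1/2; μ^(3)=-1

((0, 0, 4); (2, 2, 0); (0, 2, 0))


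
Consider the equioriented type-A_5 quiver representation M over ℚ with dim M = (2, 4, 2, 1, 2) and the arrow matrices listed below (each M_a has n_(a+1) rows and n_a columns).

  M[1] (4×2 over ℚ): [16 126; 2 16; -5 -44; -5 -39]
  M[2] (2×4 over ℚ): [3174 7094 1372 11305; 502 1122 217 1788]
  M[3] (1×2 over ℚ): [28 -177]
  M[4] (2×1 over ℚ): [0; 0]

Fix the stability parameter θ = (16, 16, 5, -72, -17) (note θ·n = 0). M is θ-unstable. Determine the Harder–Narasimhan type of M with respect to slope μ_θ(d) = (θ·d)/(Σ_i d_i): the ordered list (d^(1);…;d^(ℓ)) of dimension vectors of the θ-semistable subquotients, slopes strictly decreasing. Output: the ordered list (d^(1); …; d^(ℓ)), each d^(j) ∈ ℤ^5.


Via rank(M_{q-1}∘⋯∘M_p): M ≅ I[1,3], I[1,4], I[2,2]^2, I[5,5]^2.
μ_θ-semistable layers: μ^(1)=16; μ^(2)=37/3; μ^(3)=-35/4; μ^(4)=-17

((0, 2, 0, 0, 0); (1, 1, 1, 0, 0); (1, 1, 1, 1, 0); (0, 0, 0, 0, 2))


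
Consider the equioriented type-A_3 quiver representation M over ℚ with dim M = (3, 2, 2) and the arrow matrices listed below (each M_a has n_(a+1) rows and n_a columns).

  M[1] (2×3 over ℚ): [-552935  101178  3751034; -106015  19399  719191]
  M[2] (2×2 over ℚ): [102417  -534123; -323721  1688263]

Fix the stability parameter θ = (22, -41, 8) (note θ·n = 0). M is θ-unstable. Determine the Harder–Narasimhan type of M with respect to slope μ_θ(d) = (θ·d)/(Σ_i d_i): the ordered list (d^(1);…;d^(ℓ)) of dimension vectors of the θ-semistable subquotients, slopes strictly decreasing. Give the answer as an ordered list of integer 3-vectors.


Barcode: M ≅ I[1,1], I[1,3]^2. HN layers by μ_θ (3 steps, strictly decreasing):
  μ^(1)=22; μ^(2)=8; μ^(3)=-19/2

((1, 0, 0); (0, 0, 2); (2, 2, 0))


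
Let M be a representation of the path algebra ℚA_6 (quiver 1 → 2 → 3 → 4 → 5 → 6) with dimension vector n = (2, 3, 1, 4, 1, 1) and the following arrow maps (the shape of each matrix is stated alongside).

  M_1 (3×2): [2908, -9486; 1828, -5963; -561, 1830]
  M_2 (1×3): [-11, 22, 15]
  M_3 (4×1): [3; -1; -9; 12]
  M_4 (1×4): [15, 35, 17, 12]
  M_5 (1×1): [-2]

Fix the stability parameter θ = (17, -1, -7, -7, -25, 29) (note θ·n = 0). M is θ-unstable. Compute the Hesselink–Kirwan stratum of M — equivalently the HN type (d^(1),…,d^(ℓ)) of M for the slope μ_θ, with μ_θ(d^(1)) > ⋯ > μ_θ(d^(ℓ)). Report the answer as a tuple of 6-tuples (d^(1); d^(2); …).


Barcode: M ≅ I[1,2], I[1,6], I[2,2], I[4,4]^3. HN layers by μ_θ (5 steps, strictly decreasing):
  μ^(1)=29; μ^(2)=8; μ^(3)=-1; μ^(4)=-23/5; μ^(5)=-7

((0, 0, 0, 0, 0, 1); (1, 1, 0, 0, 0, 0); (0, 1, 0, 0, 0, 0); (1, 1, 1, 1, 1, 0); (0, 0, 0, 3, 0, 0))


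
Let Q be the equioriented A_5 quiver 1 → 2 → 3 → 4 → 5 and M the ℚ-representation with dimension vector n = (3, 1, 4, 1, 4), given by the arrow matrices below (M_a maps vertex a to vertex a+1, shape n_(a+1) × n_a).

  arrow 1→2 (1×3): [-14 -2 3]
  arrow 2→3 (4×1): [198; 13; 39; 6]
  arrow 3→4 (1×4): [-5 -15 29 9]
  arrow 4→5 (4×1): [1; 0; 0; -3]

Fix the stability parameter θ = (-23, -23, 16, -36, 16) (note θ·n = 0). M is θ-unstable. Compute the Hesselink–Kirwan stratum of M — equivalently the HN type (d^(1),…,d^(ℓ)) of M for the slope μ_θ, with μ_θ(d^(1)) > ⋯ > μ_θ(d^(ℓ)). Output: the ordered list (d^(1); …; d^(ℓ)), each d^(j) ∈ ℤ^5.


Interval decomposition of M: I[1,1]^2, I[1,3], I[3,3]^2, I[3,5], I[5,5]^3.
HN type (ℓ=3): μ^(1)=16; μ^(2)=-10; μ^(3)=-23

((0, 0, 3, 0, 4); (0, 0, 1, 1, 0); (3, 1, 0, 0, 0))


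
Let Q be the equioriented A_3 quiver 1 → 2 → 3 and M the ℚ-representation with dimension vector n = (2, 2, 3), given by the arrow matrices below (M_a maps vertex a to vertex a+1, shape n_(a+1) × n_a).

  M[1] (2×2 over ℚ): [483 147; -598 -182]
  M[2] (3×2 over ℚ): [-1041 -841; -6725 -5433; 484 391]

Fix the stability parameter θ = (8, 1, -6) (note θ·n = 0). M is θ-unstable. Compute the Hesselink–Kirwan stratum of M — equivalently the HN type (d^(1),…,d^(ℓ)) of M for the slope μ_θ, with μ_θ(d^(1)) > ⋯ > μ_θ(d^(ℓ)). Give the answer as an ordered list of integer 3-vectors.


Interval decomposition of M: I[1,1], I[1,3], I[2,3], I[3,3].
HN type (ℓ=4): μ^(1)=8; μ^(2)=1; μ^(3)=-5/2; μ^(4)=-6

((1, 0, 0); (1, 1, 1); (0, 1, 1); (0, 0, 1))


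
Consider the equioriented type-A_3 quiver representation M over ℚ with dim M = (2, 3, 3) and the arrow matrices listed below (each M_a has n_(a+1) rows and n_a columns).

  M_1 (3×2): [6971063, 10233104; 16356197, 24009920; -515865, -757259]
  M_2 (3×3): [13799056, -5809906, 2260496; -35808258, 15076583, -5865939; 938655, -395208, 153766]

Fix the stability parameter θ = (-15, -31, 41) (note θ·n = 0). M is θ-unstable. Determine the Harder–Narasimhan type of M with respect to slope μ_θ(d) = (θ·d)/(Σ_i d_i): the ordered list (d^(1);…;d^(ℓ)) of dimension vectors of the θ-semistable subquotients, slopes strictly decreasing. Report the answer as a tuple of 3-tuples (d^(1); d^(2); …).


Via rank(M_{q-1}∘⋯∘M_p): M ≅ I[1,3]^2, I[2,3].
μ_θ-semistable layers: μ^(1)=41; μ^(2)=-23; μ^(3)=-31

((0, 0, 3); (2, 2, 0); (0, 1, 0))


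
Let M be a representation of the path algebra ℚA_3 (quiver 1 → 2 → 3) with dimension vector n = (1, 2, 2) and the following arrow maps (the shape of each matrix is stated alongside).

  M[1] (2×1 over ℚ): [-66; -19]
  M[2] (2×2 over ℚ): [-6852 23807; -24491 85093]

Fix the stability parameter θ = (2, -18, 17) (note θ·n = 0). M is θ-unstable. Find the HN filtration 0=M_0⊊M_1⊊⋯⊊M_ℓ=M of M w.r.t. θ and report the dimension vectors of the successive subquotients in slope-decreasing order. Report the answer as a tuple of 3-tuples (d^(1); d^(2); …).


Via rank(M_{q-1}∘⋯∘M_p): M ≅ I[1,3], I[2,3].
μ_θ-semistable layers: μ^(1)=17; μ^(2)=-8; μ^(3)=-18

((0, 0, 2); (1, 1, 0); (0, 1, 0))


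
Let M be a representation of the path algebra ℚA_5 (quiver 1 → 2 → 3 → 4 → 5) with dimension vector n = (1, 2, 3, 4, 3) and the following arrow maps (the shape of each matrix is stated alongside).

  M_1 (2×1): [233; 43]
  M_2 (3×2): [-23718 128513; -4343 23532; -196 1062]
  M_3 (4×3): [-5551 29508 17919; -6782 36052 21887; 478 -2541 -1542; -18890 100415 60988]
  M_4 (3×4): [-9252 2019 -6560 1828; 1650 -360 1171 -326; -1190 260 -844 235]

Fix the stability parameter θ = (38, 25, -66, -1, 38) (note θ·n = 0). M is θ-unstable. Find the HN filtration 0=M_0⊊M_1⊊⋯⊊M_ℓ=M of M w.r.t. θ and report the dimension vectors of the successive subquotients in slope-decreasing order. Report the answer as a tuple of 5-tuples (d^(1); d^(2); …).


Barcode: M ≅ I[1,5], I[2,4], I[3,5], I[4,5]. HN layers by μ_θ (4 steps, strictly decreasing):
  μ^(1)=38; μ^(2)=-1; μ^(3)=-41/2; μ^(4)=-66

((0, 0, 0, 0, 3); (1, 1, 1, 4, 0); (0, 1, 1, 0, 0); (0, 0, 1, 0, 0))


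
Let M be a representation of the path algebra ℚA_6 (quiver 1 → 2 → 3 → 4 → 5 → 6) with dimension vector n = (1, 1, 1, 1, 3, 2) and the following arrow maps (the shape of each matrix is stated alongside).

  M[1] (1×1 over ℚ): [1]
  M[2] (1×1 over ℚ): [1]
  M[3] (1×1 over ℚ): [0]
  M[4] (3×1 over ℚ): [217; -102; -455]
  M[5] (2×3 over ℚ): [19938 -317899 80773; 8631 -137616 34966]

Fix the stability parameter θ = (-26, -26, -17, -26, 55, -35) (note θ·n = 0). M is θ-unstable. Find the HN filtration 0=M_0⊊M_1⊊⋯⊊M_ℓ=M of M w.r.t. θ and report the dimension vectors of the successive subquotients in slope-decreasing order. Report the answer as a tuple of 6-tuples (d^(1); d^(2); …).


Interval decomposition of M: I[1,3], I[4,6], I[5,5], I[5,6].
HN type (ℓ=4): μ^(1)=55; μ^(2)=10; μ^(3)=-17; μ^(4)=-26

((0, 0, 0, 0, 1, 0); (0, 0, 0, 0, 2, 2); (0, 0, 1, 0, 0, 0); (1, 1, 0, 1, 0, 0))


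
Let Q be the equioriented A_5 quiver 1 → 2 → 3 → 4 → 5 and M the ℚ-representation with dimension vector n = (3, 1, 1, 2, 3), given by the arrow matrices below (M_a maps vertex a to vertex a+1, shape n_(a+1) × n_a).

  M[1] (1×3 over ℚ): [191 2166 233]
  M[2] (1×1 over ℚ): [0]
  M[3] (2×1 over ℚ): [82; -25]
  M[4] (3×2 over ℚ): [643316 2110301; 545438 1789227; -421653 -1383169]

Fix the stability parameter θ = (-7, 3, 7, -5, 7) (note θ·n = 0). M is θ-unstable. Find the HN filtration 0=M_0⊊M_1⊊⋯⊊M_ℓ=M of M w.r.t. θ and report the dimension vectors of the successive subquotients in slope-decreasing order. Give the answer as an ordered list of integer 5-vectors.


Barcode: M ≅ I[1,1]^2, I[1,2], I[3,5], I[4,5], I[5,5]. HN layers by μ_θ (5 steps, strictly decreasing):
  μ^(1)=7; μ^(2)=3; μ^(3)=1; μ^(4)=-5; μ^(5)=-7

((0, 0, 0, 0, 3); (0, 1, 0, 0, 0); (0, 0, 1, 1, 0); (0, 0, 0, 1, 0); (3, 0, 0, 0, 0))


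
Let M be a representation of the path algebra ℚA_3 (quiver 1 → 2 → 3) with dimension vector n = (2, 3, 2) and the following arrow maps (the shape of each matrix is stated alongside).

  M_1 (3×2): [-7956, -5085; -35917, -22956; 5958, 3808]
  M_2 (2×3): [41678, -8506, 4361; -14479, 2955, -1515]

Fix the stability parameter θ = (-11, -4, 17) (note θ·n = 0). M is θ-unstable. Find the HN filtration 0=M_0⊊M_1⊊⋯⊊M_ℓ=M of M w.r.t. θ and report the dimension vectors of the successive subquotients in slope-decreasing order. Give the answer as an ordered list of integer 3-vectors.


Via rank(M_{q-1}∘⋯∘M_p): M ≅ I[1,3]^2, I[2,2].
μ_θ-semistable layers: μ^(1)=17; μ^(2)=-4; μ^(3)=-11

((0, 0, 2); (0, 3, 0); (2, 0, 0))


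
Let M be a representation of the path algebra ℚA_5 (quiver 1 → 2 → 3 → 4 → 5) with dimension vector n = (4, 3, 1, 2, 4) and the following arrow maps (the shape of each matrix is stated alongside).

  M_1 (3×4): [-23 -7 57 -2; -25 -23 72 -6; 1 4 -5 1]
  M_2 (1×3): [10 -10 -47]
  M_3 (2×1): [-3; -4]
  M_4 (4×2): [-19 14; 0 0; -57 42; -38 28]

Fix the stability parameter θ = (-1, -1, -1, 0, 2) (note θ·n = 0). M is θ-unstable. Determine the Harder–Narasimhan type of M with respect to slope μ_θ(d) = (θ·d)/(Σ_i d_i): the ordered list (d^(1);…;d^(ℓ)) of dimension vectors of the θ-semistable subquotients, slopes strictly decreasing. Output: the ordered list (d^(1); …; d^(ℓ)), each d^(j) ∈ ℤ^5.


Barcode: M ≅ I[1,1], I[1,2]^2, I[1,5], I[4,4], I[5,5]^3. HN layers by μ_θ (3 steps, strictly decreasing):
  μ^(1)=2; μ^(2)=0; μ^(3)=-1

((0, 0, 0, 0, 4); (0, 0, 0, 2, 0); (4, 3, 1, 0, 0))


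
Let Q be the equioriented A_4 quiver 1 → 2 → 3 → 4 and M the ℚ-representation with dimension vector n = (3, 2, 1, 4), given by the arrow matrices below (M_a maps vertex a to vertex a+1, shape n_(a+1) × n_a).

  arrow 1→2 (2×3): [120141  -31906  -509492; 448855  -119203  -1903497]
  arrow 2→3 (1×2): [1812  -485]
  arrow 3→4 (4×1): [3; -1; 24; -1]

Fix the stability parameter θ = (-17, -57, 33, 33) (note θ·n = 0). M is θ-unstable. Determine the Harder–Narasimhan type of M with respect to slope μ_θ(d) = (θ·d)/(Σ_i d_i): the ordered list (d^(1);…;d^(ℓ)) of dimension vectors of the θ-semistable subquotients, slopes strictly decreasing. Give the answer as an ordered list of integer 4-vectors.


Via rank(M_{q-1}∘⋯∘M_p): M ≅ I[1,1], I[1,2], I[1,4], I[4,4]^3.
μ_θ-semistable layers: μ^(1)=33; μ^(2)=-17; μ^(3)=-37

((0, 0, 1, 4); (1, 0, 0, 0); (2, 2, 0, 0))


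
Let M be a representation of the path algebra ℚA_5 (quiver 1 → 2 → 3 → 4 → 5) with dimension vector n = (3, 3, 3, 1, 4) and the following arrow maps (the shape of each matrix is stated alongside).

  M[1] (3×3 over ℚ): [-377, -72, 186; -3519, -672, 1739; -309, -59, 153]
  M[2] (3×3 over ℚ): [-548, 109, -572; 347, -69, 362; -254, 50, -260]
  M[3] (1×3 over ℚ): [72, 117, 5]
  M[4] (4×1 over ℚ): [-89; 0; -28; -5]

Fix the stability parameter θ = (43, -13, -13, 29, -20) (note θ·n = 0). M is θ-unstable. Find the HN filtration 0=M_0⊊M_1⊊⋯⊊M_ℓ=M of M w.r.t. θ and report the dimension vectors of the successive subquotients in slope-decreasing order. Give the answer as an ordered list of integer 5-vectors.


Via rank(M_{q-1}∘⋯∘M_p): M ≅ I[1,2], I[1,3], I[1,5], I[3,3], I[5,5]^3.
μ_θ-semistable layers: μ^(1)=15; μ^(2)=17/3; μ^(3)=26/5; μ^(4)=-13; μ^(5)=-20

((1, 1, 0, 0, 0); (1, 1, 1, 0, 0); (1, 1, 1, 1, 1); (0, 0, 1, 0, 0); (0, 0, 0, 0, 3))


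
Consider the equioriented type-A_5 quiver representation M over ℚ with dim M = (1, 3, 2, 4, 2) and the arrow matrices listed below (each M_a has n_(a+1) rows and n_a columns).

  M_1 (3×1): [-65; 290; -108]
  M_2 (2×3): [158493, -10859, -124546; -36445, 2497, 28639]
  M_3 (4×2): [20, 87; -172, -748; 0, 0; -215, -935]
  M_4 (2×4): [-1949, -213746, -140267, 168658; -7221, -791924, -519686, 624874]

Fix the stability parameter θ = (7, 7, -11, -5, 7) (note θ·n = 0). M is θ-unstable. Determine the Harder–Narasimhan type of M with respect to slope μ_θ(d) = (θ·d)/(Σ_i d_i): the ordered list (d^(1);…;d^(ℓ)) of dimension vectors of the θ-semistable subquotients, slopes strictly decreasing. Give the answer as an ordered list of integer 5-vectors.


Via rank(M_{q-1}∘⋯∘M_p): M ≅ I[1,5], I[2,2], I[2,4], I[4,4], I[4,5].
μ_θ-semistable layers: μ^(1)=7; μ^(2)=-1/2; μ^(3)=-3; μ^(4)=-5

((0, 1, 0, 0, 2); (1, 1, 1, 1, 0); (0, 1, 1, 1, 0); (0, 0, 0, 2, 0))


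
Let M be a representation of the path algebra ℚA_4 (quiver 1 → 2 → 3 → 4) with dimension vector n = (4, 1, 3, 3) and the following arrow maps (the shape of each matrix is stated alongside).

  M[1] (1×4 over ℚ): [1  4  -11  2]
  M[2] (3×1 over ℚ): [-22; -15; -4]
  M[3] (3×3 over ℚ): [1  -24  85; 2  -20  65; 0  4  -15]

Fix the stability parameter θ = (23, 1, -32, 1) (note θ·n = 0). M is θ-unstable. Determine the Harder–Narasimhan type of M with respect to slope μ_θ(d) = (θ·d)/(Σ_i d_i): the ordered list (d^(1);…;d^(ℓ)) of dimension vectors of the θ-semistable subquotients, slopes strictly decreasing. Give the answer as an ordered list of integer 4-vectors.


Interval decomposition of M: I[1,1]^3, I[1,4], I[3,3], I[3,4], I[4,4].
HN type (ℓ=4): μ^(1)=23; μ^(2)=1; μ^(3)=-8/3; μ^(4)=-32

((3, 0, 0, 0); (0, 0, 0, 3); (1, 1, 1, 0); (0, 0, 2, 0))


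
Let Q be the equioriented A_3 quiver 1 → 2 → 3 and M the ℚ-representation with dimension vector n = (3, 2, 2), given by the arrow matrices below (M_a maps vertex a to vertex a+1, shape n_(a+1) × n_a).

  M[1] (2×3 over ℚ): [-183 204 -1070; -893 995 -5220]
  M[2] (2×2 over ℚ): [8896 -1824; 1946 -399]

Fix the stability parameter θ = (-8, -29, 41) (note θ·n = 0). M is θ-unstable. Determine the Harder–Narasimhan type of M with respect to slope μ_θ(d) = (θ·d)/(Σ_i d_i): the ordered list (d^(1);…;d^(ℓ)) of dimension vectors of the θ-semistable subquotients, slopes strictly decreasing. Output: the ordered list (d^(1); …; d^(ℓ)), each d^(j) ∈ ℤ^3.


Via rank(M_{q-1}∘⋯∘M_p): M ≅ I[1,1], I[1,2], I[1,3], I[3,3].
μ_θ-semistable layers: μ^(1)=41; μ^(2)=-8; μ^(3)=-37/2

((0, 0, 2); (1, 0, 0); (2, 2, 0))


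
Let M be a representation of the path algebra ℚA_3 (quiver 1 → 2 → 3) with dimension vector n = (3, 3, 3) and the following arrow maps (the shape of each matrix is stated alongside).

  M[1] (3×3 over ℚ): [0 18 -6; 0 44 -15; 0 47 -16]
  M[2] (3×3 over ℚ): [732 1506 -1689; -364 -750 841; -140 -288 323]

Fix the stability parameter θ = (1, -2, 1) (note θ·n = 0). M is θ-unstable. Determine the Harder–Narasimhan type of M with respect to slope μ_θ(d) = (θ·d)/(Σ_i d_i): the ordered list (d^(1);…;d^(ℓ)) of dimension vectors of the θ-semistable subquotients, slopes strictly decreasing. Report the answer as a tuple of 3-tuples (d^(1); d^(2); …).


Via rank(M_{q-1}∘⋯∘M_p): M ≅ I[1,1], I[1,3]^2, I[2,2], I[3,3].
μ_θ-semistable layers: μ^(1)=1; μ^(2)=-1/2; μ^(3)=-2

((1, 0, 3); (2, 2, 0); (0, 1, 0))
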